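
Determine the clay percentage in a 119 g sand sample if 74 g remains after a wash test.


Formula: Clay% = (W_total - W_washed) / W_total * 100
Clay mass = 119 - 74 = 45 g
Clay% = 45 / 119 * 100 = 37.8151%


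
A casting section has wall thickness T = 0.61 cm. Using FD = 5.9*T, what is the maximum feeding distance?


Formula: FD = 5.9 * T  (riser feeding-distance rule)
FD = 5.9 * 0.61 cm = 3.5990 cm

3.5990 cm


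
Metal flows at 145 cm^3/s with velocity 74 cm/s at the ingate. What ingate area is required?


Formula: A_ingate = Q / v  (continuity equation)
A = 145 cm^3/s / 74 cm/s = 1.9595 cm^2

Final answer: 1.9595 cm^2


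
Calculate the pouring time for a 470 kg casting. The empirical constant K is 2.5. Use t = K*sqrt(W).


Formula: t = K * sqrt(W)
sqrt(W) = sqrt(470) = 21.67948
t = 2.5 * 21.67948 = 54.1987 s

Answer: 54.1987 s


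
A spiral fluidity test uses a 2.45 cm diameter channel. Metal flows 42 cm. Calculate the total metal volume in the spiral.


Formula: V = pi * (d/2)^2 * L  (cylinder volume)
Radius = 2.45/2 = 1.225 cm
V = pi * 1.225^2 * 42 = 198.0028 cm^3


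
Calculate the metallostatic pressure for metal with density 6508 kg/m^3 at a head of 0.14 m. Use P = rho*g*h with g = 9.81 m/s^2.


Formula: P = rho * g * h
rho * g = 6508 * 9.81 = 63843.48 N/m^3
P = 63843.48 * 0.14 = 8938.0872 Pa


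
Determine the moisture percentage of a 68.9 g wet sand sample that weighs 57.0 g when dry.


Formula: MC = (W_wet - W_dry) / W_wet * 100
Water mass = 68.9 - 57.0 = 11.9 g
MC = 11.9 / 68.9 * 100 = 17.2714%

Answer: 17.2714%


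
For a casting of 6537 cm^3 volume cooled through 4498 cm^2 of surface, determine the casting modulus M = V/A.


Formula: Casting Modulus M = V / A
M = 6537 cm^3 / 4498 cm^2 = 1.4533 cm

Answer: 1.4533 cm


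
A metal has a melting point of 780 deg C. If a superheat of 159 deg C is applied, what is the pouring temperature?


Formula: T_pour = T_melt + Superheat
T_pour = 780 + 159 = 939 deg C

Answer: 939 deg C


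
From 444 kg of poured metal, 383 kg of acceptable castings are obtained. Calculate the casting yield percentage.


Formula: Casting Yield = (W_good / W_total) * 100
Yield = (383 kg / 444 kg) * 100 = 86.2613%


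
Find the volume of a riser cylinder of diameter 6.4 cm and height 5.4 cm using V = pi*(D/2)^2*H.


Formula: V = pi * (D/2)^2 * H  (cylinder volume)
Radius = D/2 = 6.4/2 = 3.2 cm
V = pi * 3.2^2 * 5.4 = 173.7175 cm^3

Answer: 173.7175 cm^3


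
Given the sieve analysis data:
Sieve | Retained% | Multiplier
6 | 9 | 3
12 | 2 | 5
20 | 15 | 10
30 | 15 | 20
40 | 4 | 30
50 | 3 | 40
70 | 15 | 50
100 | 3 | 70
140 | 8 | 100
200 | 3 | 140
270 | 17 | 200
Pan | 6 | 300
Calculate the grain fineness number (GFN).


Formula: GFN = sum(pct * multiplier) / sum(pct)
sum(pct * multiplier) = 8107
sum(pct) = 100
GFN = 8107 / 100 = 81.07


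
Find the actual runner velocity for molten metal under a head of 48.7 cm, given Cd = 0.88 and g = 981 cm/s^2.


Formula: v = Cd * sqrt(2 * g * h)  (Torricelli with discharge coefficient)
2*g*h = 2 * 981 * 48.7 = 95549.4 cm^2/s^2
sqrt(95549.4) = 309.11066 cm/s
v = 0.88 * 309.11066 = 272.0174 cm/s

272.0174 cm/s


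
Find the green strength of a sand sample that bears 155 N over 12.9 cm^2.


Formula: Compressive Strength = Force / Area
Strength = 155 N / 12.9 cm^2 = 12.0155 N/cm^2

12.0155 N/cm^2


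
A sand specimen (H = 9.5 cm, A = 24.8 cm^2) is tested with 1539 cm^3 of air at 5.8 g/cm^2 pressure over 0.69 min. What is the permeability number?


Formula: Permeability Number P = (V * H) / (p * A * t)
Numerator: V * H = 1539 * 9.5 = 14620.5
Denominator: p * A * t = 5.8 * 24.8 * 0.69 = 99.2496
P = 14620.5 / 99.2496 = 147.3104

Final answer: 147.3104


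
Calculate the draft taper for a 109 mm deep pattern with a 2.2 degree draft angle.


Formula: taper = depth * tan(draft_angle)
tan(2.2 deg) = 0.0384161
taper = 109 mm * 0.0384161 = 4.1874 mm

Answer: 4.1874 mm


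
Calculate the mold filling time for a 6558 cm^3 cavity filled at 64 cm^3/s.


Formula: t_fill = V_mold / Q_flow
t = 6558 cm^3 / 64 cm^3/s = 102.4688 s


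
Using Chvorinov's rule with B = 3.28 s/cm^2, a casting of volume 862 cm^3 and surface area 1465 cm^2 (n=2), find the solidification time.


Formula: t_s = B * (V/A)^n  (Chvorinov's rule, n=2)
Modulus M = V/A = 862/1465 = 0.588396 cm
M^2 = 0.588396^2 = 0.346210 cm^2
t_s = 3.28 * 0.346210 = 1.1356 s


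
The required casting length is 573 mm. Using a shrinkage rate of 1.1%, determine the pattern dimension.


Formula: L_pattern = L_casting * (1 + shrinkage_rate/100)
Shrinkage factor = 1 + 1.1/100 = 1.011
L_pattern = 573 mm * 1.011 = 579.3030 mm


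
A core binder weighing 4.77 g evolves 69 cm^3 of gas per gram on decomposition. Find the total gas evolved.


Formula: V_gas = W_binder * gas_evolution_rate
V = 4.77 g * 69 cm^3/g = 329.1300 cm^3

Answer: 329.1300 cm^3


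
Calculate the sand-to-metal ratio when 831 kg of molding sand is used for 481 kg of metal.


Formula: Sand-to-Metal Ratio = W_sand / W_metal
Ratio = 831 kg / 481 kg = 1.7277

1.7277


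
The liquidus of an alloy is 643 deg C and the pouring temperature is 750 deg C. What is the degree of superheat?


Formula: Superheat = T_pour - T_melt
Superheat = 750 - 643 = 107 deg C

107 deg C


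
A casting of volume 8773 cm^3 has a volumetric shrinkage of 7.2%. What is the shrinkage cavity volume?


Formula: V_shrink = V_casting * shrinkage_pct / 100
V_shrink = 8773 cm^3 * 7.2 / 100 = 631.6560 cm^3

Final answer: 631.6560 cm^3


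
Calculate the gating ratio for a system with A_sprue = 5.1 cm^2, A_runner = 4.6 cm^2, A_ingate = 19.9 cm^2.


Sprue:Runner:Ingate = 1 : 4.6/5.1 : 19.9/5.1 = 1:0.90:3.90

1:0.90:3.90


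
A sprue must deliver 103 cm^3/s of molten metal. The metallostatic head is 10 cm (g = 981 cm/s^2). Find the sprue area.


Formula: v = sqrt(2*g*h), A = Q/v
Velocity: v = sqrt(2 * 981 * 10) = sqrt(19620) = 140.0714 cm/s
Sprue area: A = Q / v = 103 / 140.0714 = 0.7353 cm^2

0.7353 cm^2


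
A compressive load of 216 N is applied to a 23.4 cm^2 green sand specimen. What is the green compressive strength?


Formula: Compressive Strength = Force / Area
Strength = 216 N / 23.4 cm^2 = 9.2308 N/cm^2

9.2308 N/cm^2


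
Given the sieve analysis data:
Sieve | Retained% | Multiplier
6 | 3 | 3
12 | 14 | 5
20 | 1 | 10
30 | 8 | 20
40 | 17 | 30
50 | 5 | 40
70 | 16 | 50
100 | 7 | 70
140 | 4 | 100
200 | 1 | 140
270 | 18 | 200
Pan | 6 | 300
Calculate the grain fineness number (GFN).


Formula: GFN = sum(pct * multiplier) / sum(pct)
sum(pct * multiplier) = 8189
sum(pct) = 100
GFN = 8189 / 100 = 81.89

81.89


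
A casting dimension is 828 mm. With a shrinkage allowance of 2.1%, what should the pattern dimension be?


Formula: L_pattern = L_casting * (1 + shrinkage_rate/100)
Shrinkage factor = 1 + 2.1/100 = 1.021
L_pattern = 828 mm * 1.021 = 845.3880 mm

845.3880 mm


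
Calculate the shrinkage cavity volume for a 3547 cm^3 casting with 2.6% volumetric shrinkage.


Formula: V_shrink = V_casting * shrinkage_pct / 100
V_shrink = 3547 cm^3 * 2.6 / 100 = 92.2220 cm^3

92.2220 cm^3


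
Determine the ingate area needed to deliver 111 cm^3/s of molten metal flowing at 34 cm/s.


Formula: A_ingate = Q / v  (continuity equation)
A = 111 cm^3/s / 34 cm/s = 3.2647 cm^2


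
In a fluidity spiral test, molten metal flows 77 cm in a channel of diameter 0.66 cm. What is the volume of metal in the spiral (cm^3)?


Formula: V = pi * (d/2)^2 * L  (cylinder volume)
Radius = 0.66/2 = 0.33 cm
V = pi * 0.33^2 * 77 = 26.3432 cm^3

26.3432 cm^3


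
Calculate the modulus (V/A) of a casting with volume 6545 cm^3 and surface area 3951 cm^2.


Formula: Casting Modulus M = V / A
M = 6545 cm^3 / 3951 cm^2 = 1.6565 cm


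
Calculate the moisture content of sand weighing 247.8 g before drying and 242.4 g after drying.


Formula: MC = (W_wet - W_dry) / W_wet * 100
Water mass = 247.8 - 242.4 = 5.4 g
MC = 5.4 / 247.8 * 100 = 2.1792%

2.1792%


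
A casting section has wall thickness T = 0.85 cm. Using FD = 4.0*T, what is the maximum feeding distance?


Formula: FD = 4.0 * T  (riser feeding-distance rule)
FD = 4.0 * 0.85 cm = 3.4000 cm

3.4000 cm


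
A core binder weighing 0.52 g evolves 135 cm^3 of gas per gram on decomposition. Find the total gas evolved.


Formula: V_gas = W_binder * gas_evolution_rate
V = 0.52 g * 135 cm^3/g = 70.2000 cm^3

70.2000 cm^3


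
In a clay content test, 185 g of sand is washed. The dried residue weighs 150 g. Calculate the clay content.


Formula: Clay% = (W_total - W_washed) / W_total * 100
Clay mass = 185 - 150 = 35 g
Clay% = 35 / 185 * 100 = 18.9189%

18.9189%


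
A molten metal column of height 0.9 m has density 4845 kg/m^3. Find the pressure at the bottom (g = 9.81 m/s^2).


Formula: P = rho * g * h
rho * g = 4845 * 9.81 = 47529.45 N/m^3
P = 47529.45 * 0.9 = 42776.5050 Pa

Final answer: 42776.5050 Pa


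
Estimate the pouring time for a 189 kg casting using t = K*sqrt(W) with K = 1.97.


Formula: t = K * sqrt(W)
sqrt(W) = sqrt(189) = 13.74773
t = 1.97 * 13.74773 = 27.0830 s

27.0830 s


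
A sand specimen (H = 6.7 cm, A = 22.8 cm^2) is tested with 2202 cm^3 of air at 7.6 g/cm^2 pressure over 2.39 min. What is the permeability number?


Formula: Permeability Number P = (V * H) / (p * A * t)
Numerator: V * H = 2202 * 6.7 = 14753.4
Denominator: p * A * t = 7.6 * 22.8 * 2.39 = 414.1392
P = 14753.4 / 414.1392 = 35.6243

Answer: 35.6243


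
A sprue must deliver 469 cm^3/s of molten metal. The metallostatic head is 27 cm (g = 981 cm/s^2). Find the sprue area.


Formula: v = sqrt(2*g*h), A = Q/v
Velocity: v = sqrt(2 * 981 * 27) = sqrt(52974) = 230.1608 cm/s
Sprue area: A = Q / v = 469 / 230.1608 = 2.0377 cm^2

Answer: 2.0377 cm^2


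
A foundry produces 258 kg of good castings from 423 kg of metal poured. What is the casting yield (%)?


Formula: Casting Yield = (W_good / W_total) * 100
Yield = (258 kg / 423 kg) * 100 = 60.9929%


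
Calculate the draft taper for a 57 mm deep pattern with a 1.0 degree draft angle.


Formula: taper = depth * tan(draft_angle)
tan(1.0 deg) = 0.0174551
taper = 57 mm * 0.0174551 = 0.9949 mm

0.9949 mm


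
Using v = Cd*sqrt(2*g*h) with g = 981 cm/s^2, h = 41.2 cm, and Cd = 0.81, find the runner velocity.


Formula: v = Cd * sqrt(2 * g * h)  (Torricelli with discharge coefficient)
2*g*h = 2 * 981 * 41.2 = 80834.4 cm^2/s^2
sqrt(80834.4) = 284.31391 cm/s
v = 0.81 * 284.31391 = 230.2943 cm/s


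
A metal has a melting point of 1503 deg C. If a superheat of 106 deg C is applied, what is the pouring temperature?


Formula: T_pour = T_melt + Superheat
T_pour = 1503 + 106 = 1609 deg C

1609 deg C


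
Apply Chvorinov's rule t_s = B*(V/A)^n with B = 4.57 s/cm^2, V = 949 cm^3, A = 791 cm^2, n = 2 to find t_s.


Formula: t_s = B * (V/A)^n  (Chvorinov's rule, n=2)
Modulus M = V/A = 949/791 = 1.199747 cm
M^2 = 1.199747^2 = 1.439393 cm^2
t_s = 4.57 * 1.439393 = 6.5780 s


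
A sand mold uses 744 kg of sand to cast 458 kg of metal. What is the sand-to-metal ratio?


Formula: Sand-to-Metal Ratio = W_sand / W_metal
Ratio = 744 kg / 458 kg = 1.6245

1.6245


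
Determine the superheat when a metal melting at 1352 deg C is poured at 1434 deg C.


Formula: Superheat = T_pour - T_melt
Superheat = 1434 - 1352 = 82 deg C

Final answer: 82 deg C


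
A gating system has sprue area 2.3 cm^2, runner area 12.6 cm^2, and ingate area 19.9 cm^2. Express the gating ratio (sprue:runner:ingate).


Sprue:Runner:Ingate = 1 : 12.6/2.3 : 19.9/2.3 = 1:5.48:8.65

1:5.48:8.65


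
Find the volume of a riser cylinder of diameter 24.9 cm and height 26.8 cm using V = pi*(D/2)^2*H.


Formula: V = pi * (D/2)^2 * H  (cylinder volume)
Radius = D/2 = 24.9/2 = 12.45 cm
V = pi * 12.45^2 * 26.8 = 13050.3864 cm^3


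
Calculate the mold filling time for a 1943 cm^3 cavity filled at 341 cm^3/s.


Formula: t_fill = V_mold / Q_flow
t = 1943 cm^3 / 341 cm^3/s = 5.6979 s

Final answer: 5.6979 s


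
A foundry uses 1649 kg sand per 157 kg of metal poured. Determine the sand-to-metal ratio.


Formula: Sand-to-Metal Ratio = W_sand / W_metal
Ratio = 1649 kg / 157 kg = 10.5032

Final answer: 10.5032


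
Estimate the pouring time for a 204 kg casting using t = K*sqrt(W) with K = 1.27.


Formula: t = K * sqrt(W)
sqrt(W) = sqrt(204) = 14.28286
t = 1.27 * 14.28286 = 18.1392 s


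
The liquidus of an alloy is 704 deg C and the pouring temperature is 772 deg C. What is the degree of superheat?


Formula: Superheat = T_pour - T_melt
Superheat = 772 - 704 = 68 deg C

Answer: 68 deg C


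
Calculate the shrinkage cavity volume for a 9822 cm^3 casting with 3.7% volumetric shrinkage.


Formula: V_shrink = V_casting * shrinkage_pct / 100
V_shrink = 9822 cm^3 * 3.7 / 100 = 363.4140 cm^3


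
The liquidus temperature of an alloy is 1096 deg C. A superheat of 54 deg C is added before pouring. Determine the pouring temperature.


Formula: T_pour = T_melt + Superheat
T_pour = 1096 + 54 = 1150 deg C

1150 deg C


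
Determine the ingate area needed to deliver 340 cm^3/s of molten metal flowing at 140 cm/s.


Formula: A_ingate = Q / v  (continuity equation)
A = 340 cm^3/s / 140 cm/s = 2.4286 cm^2


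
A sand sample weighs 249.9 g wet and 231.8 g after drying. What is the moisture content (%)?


Formula: MC = (W_wet - W_dry) / W_wet * 100
Water mass = 249.9 - 231.8 = 18.1 g
MC = 18.1 / 249.9 * 100 = 7.2429%

7.2429%


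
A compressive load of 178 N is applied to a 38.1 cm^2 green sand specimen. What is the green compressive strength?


Formula: Compressive Strength = Force / Area
Strength = 178 N / 38.1 cm^2 = 4.6719 N/cm^2

Final answer: 4.6719 N/cm^2


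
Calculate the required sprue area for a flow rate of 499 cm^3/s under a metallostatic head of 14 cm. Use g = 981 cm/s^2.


Formula: v = sqrt(2*g*h), A = Q/v
Velocity: v = sqrt(2 * 981 * 14) = sqrt(27468) = 165.7347 cm/s
Sprue area: A = Q / v = 499 / 165.7347 = 3.0108 cm^2

Answer: 3.0108 cm^2


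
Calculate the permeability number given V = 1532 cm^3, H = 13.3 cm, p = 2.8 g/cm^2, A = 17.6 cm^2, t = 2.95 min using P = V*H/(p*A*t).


Formula: Permeability Number P = (V * H) / (p * A * t)
Numerator: V * H = 1532 * 13.3 = 20375.6
Denominator: p * A * t = 2.8 * 17.6 * 2.95 = 145.376
P = 20375.6 / 145.376 = 140.1579

Final answer: 140.1579


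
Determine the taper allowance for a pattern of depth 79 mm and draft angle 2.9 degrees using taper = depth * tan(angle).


Formula: taper = depth * tan(draft_angle)
tan(2.9 deg) = 0.0506578
taper = 79 mm * 0.0506578 = 4.0020 mm

Final answer: 4.0020 mm


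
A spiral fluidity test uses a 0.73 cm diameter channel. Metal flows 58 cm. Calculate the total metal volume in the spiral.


Formula: V = pi * (d/2)^2 * L  (cylinder volume)
Radius = 0.73/2 = 0.365 cm
V = pi * 0.365^2 * 58 = 24.2752 cm^3

Answer: 24.2752 cm^3


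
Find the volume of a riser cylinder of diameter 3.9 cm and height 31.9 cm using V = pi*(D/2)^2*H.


Formula: V = pi * (D/2)^2 * H  (cylinder volume)
Radius = D/2 = 3.9/2 = 1.95 cm
V = pi * 1.95^2 * 31.9 = 381.0744 cm^3


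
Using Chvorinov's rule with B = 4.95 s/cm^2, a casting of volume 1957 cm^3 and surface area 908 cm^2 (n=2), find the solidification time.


Formula: t_s = B * (V/A)^n  (Chvorinov's rule, n=2)
Modulus M = V/A = 1957/908 = 2.155286 cm
M^2 = 2.155286^2 = 4.645258 cm^2
t_s = 4.95 * 4.645258 = 22.9940 s

Final answer: 22.9940 s


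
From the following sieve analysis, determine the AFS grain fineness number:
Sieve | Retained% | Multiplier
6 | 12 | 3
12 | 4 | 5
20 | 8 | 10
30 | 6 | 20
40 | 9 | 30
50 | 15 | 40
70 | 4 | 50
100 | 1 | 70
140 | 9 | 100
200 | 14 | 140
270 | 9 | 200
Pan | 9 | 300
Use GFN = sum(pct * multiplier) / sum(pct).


Formula: GFN = sum(pct * multiplier) / sum(pct)
sum(pct * multiplier) = 8756
sum(pct) = 100
GFN = 8756 / 100 = 87.56

Final answer: 87.56


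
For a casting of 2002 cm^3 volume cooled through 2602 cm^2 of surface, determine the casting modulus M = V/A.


Formula: Casting Modulus M = V / A
M = 2002 cm^3 / 2602 cm^2 = 0.7694 cm


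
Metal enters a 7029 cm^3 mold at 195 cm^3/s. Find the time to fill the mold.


Formula: t_fill = V_mold / Q_flow
t = 7029 cm^3 / 195 cm^3/s = 36.0462 s

Final answer: 36.0462 s


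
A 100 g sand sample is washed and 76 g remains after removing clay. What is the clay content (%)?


Formula: Clay% = (W_total - W_washed) / W_total * 100
Clay mass = 100 - 76 = 24 g
Clay% = 24 / 100 * 100 = 24.0000%

24.0000%


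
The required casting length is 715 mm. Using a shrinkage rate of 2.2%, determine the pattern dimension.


Formula: L_pattern = L_casting * (1 + shrinkage_rate/100)
Shrinkage factor = 1 + 2.2/100 = 1.022
L_pattern = 715 mm * 1.022 = 730.7300 mm


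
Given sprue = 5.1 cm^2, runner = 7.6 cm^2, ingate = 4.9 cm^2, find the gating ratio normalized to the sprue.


Sprue:Runner:Ingate = 1 : 7.6/5.1 : 4.9/5.1 = 1:1.49:0.96


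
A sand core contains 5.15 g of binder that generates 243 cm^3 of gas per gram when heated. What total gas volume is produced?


Formula: V_gas = W_binder * gas_evolution_rate
V = 5.15 g * 243 cm^3/g = 1251.4500 cm^3

1251.4500 cm^3


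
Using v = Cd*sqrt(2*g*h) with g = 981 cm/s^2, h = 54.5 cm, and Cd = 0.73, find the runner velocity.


Formula: v = Cd * sqrt(2 * g * h)  (Torricelli with discharge coefficient)
2*g*h = 2 * 981 * 54.5 = 106929.0 cm^2/s^2
sqrt(106929.0) = 327.00000 cm/s
v = 0.73 * 327.00000 = 238.7100 cm/s

238.7100 cm/s


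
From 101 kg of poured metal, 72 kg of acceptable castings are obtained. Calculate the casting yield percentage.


Formula: Casting Yield = (W_good / W_total) * 100
Yield = (72 kg / 101 kg) * 100 = 71.2871%

Final answer: 71.2871%


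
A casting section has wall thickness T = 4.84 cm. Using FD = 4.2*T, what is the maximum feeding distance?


Formula: FD = 4.2 * T  (riser feeding-distance rule)
FD = 4.2 * 4.84 cm = 20.3280 cm

20.3280 cm


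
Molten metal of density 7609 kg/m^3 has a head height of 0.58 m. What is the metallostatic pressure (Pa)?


Formula: P = rho * g * h
rho * g = 7609 * 9.81 = 74644.29 N/m^3
P = 74644.29 * 0.58 = 43293.6882 Pa

Answer: 43293.6882 Pa


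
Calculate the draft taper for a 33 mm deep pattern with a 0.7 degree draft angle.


Formula: taper = depth * tan(draft_angle)
tan(0.7 deg) = 0.0122179
taper = 33 mm * 0.0122179 = 0.4032 mm

Final answer: 0.4032 mm


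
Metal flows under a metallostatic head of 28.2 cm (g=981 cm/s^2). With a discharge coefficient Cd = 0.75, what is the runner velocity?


Formula: v = Cd * sqrt(2 * g * h)  (Torricelli with discharge coefficient)
2*g*h = 2 * 981 * 28.2 = 55328.4 cm^2/s^2
sqrt(55328.4) = 235.21990 cm/s
v = 0.75 * 235.21990 = 176.4149 cm/s

Answer: 176.4149 cm/s


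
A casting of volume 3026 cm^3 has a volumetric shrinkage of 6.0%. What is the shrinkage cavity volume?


Formula: V_shrink = V_casting * shrinkage_pct / 100
V_shrink = 3026 cm^3 * 6.0 / 100 = 181.5600 cm^3


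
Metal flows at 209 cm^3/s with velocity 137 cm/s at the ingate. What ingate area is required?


Formula: A_ingate = Q / v  (continuity equation)
A = 209 cm^3/s / 137 cm/s = 1.5255 cm^2

Final answer: 1.5255 cm^2


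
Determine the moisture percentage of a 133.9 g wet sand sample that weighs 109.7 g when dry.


Formula: MC = (W_wet - W_dry) / W_wet * 100
Water mass = 133.9 - 109.7 = 24.2 g
MC = 24.2 / 133.9 * 100 = 18.0732%


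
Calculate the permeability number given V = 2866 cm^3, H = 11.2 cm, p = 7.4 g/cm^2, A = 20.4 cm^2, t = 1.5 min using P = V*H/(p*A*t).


Formula: Permeability Number P = (V * H) / (p * A * t)
Numerator: V * H = 2866 * 11.2 = 32099.2
Denominator: p * A * t = 7.4 * 20.4 * 1.5 = 226.44
P = 32099.2 / 226.44 = 141.7559

Answer: 141.7559


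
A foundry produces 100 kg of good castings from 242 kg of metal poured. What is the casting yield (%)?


Formula: Casting Yield = (W_good / W_total) * 100
Yield = (100 kg / 242 kg) * 100 = 41.3223%

Final answer: 41.3223%


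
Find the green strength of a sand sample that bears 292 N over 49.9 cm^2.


Formula: Compressive Strength = Force / Area
Strength = 292 N / 49.9 cm^2 = 5.8517 N/cm^2

Answer: 5.8517 N/cm^2


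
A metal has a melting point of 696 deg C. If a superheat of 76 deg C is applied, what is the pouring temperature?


Formula: T_pour = T_melt + Superheat
T_pour = 696 + 76 = 772 deg C

Final answer: 772 deg C


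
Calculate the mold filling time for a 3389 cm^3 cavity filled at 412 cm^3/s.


Formula: t_fill = V_mold / Q_flow
t = 3389 cm^3 / 412 cm^3/s = 8.2257 s

Final answer: 8.2257 s


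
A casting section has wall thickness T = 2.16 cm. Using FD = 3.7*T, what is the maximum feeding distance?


Formula: FD = 3.7 * T  (riser feeding-distance rule)
FD = 3.7 * 2.16 cm = 7.9920 cm

7.9920 cm


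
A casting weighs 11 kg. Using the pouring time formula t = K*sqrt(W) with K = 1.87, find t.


Formula: t = K * sqrt(W)
sqrt(W) = sqrt(11) = 3.31662
t = 1.87 * 3.31662 = 6.2021 s

Final answer: 6.2021 s


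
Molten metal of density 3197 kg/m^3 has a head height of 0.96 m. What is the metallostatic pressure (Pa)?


Formula: P = rho * g * h
rho * g = 3197 * 9.81 = 31362.57 N/m^3
P = 31362.57 * 0.96 = 30108.0672 Pa

Final answer: 30108.0672 Pa


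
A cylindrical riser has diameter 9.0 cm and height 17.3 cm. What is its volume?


Formula: V = pi * (D/2)^2 * H  (cylinder volume)
Radius = D/2 = 9.0/2 = 4.5 cm
V = pi * 4.5^2 * 17.3 = 1100.5784 cm^3

Final answer: 1100.5784 cm^3


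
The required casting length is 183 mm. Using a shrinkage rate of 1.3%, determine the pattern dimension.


Formula: L_pattern = L_casting * (1 + shrinkage_rate/100)
Shrinkage factor = 1 + 1.3/100 = 1.013
L_pattern = 183 mm * 1.013 = 185.3790 mm

185.3790 mm


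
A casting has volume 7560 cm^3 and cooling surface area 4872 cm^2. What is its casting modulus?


Formula: Casting Modulus M = V / A
M = 7560 cm^3 / 4872 cm^2 = 1.5517 cm

Answer: 1.5517 cm


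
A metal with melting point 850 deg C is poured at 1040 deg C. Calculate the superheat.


Formula: Superheat = T_pour - T_melt
Superheat = 1040 - 850 = 190 deg C

190 deg C


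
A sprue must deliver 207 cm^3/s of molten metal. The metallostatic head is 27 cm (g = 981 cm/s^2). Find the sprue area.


Formula: v = sqrt(2*g*h), A = Q/v
Velocity: v = sqrt(2 * 981 * 27) = sqrt(52974) = 230.1608 cm/s
Sprue area: A = Q / v = 207 / 230.1608 = 0.8994 cm^2

Answer: 0.8994 cm^2


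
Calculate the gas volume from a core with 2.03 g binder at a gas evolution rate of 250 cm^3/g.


Formula: V_gas = W_binder * gas_evolution_rate
V = 2.03 g * 250 cm^3/g = 507.5000 cm^3

Final answer: 507.5000 cm^3


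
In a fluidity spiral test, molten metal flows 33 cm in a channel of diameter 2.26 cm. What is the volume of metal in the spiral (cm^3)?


Formula: V = pi * (d/2)^2 * L  (cylinder volume)
Radius = 2.26/2 = 1.13 cm
V = pi * 1.13^2 * 33 = 132.3795 cm^3

132.3795 cm^3


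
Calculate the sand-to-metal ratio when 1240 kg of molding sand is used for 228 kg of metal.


Formula: Sand-to-Metal Ratio = W_sand / W_metal
Ratio = 1240 kg / 228 kg = 5.4386

Answer: 5.4386


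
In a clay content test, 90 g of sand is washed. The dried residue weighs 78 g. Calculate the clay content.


Formula: Clay% = (W_total - W_washed) / W_total * 100
Clay mass = 90 - 78 = 12 g
Clay% = 12 / 90 * 100 = 13.3333%

Final answer: 13.3333%


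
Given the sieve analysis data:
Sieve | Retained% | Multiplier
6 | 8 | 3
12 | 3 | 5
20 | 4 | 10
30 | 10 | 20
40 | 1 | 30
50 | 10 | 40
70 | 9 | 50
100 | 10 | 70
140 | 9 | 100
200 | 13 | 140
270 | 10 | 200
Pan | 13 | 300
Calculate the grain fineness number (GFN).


Formula: GFN = sum(pct * multiplier) / sum(pct)
sum(pct * multiplier) = 10479
sum(pct) = 100
GFN = 10479 / 100 = 104.79

104.79


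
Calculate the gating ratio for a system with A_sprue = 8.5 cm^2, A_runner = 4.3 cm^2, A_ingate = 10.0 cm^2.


Sprue:Runner:Ingate = 1 : 4.3/8.5 : 10.0/8.5 = 1:0.51:1.18


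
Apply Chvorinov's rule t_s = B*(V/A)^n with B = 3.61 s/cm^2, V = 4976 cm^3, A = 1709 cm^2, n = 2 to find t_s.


Formula: t_s = B * (V/A)^n  (Chvorinov's rule, n=2)
Modulus M = V/A = 4976/1709 = 2.911644 cm
M^2 = 2.911644^2 = 8.477671 cm^2
t_s = 3.61 * 8.477671 = 30.6044 s

30.6044 s


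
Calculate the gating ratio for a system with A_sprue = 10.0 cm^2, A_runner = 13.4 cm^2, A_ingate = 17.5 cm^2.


Sprue:Runner:Ingate = 1 : 13.4/10.0 : 17.5/10.0 = 1:1.34:1.75

1:1.34:1.75


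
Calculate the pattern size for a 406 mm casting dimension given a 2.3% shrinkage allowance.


Formula: L_pattern = L_casting * (1 + shrinkage_rate/100)
Shrinkage factor = 1 + 2.3/100 = 1.023
L_pattern = 406 mm * 1.023 = 415.3380 mm

Final answer: 415.3380 mm


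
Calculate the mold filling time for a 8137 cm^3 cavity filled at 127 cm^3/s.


Formula: t_fill = V_mold / Q_flow
t = 8137 cm^3 / 127 cm^3/s = 64.0709 s

Answer: 64.0709 s


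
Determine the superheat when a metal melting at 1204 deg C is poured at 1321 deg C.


Formula: Superheat = T_pour - T_melt
Superheat = 1321 - 1204 = 117 deg C

117 deg C


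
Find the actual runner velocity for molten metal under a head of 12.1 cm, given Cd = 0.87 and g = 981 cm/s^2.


Formula: v = Cd * sqrt(2 * g * h)  (Torricelli with discharge coefficient)
2*g*h = 2 * 981 * 12.1 = 23740.2 cm^2/s^2
sqrt(23740.2) = 154.07855 cm/s
v = 0.87 * 154.07855 = 134.0483 cm/s

Answer: 134.0483 cm/s


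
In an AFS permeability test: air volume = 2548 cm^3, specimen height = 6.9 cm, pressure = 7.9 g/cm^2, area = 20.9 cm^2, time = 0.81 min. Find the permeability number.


Formula: Permeability Number P = (V * H) / (p * A * t)
Numerator: V * H = 2548 * 6.9 = 17581.2
Denominator: p * A * t = 7.9 * 20.9 * 0.81 = 133.7391
P = 17581.2 / 133.7391 = 131.4589

Answer: 131.4589


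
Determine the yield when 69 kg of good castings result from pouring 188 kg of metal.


Formula: Casting Yield = (W_good / W_total) * 100
Yield = (69 kg / 188 kg) * 100 = 36.7021%


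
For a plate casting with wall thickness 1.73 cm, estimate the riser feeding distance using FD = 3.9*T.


Formula: FD = 3.9 * T  (riser feeding-distance rule)
FD = 3.9 * 1.73 cm = 6.7470 cm

6.7470 cm


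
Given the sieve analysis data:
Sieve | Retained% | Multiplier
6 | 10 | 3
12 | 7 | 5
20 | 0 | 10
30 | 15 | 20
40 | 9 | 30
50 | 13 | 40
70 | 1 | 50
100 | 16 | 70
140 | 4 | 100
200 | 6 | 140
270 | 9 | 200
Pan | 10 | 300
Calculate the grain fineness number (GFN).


Formula: GFN = sum(pct * multiplier) / sum(pct)
sum(pct * multiplier) = 8365
sum(pct) = 100
GFN = 8365 / 100 = 83.65

Answer: 83.65


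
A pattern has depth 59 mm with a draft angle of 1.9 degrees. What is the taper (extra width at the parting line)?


Formula: taper = depth * tan(draft_angle)
tan(1.9 deg) = 0.0331734
taper = 59 mm * 0.0331734 = 1.9572 mm

Answer: 1.9572 mm


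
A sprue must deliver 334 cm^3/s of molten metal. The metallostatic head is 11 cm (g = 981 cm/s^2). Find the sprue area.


Formula: v = sqrt(2*g*h), A = Q/v
Velocity: v = sqrt(2 * 981 * 11) = sqrt(21582) = 146.9081 cm/s
Sprue area: A = Q / v = 334 / 146.9081 = 2.2735 cm^2

Final answer: 2.2735 cm^2


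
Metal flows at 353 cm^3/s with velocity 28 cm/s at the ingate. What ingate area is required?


Formula: A_ingate = Q / v  (continuity equation)
A = 353 cm^3/s / 28 cm/s = 12.6071 cm^2

Final answer: 12.6071 cm^2


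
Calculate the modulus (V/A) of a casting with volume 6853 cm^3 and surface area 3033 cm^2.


Formula: Casting Modulus M = V / A
M = 6853 cm^3 / 3033 cm^2 = 2.2595 cm

2.2595 cm


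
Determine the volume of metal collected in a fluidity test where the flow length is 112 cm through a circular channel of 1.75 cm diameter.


Formula: V = pi * (d/2)^2 * L  (cylinder volume)
Radius = 1.75/2 = 0.875 cm
V = pi * 0.875^2 * 112 = 269.3916 cm^3

269.3916 cm^3


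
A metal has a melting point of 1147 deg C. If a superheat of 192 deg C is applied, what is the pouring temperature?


Formula: T_pour = T_melt + Superheat
T_pour = 1147 + 192 = 1339 deg C

Final answer: 1339 deg C


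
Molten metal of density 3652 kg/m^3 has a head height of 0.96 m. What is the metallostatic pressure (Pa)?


Formula: P = rho * g * h
rho * g = 3652 * 9.81 = 35826.12 N/m^3
P = 35826.12 * 0.96 = 34393.0752 Pa


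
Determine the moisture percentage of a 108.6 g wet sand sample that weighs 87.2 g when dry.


Formula: MC = (W_wet - W_dry) / W_wet * 100
Water mass = 108.6 - 87.2 = 21.4 g
MC = 21.4 / 108.6 * 100 = 19.7053%

19.7053%


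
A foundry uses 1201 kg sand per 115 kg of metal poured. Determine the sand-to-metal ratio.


Formula: Sand-to-Metal Ratio = W_sand / W_metal
Ratio = 1201 kg / 115 kg = 10.4435


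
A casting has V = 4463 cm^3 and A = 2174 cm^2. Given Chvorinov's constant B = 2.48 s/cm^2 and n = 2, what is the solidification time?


Formula: t_s = B * (V/A)^n  (Chvorinov's rule, n=2)
Modulus M = V/A = 4463/2174 = 2.052898 cm
M^2 = 2.052898^2 = 4.214390 cm^2
t_s = 2.48 * 4.214390 = 10.4517 s

10.4517 s


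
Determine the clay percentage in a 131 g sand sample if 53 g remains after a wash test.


Formula: Clay% = (W_total - W_washed) / W_total * 100
Clay mass = 131 - 53 = 78 g
Clay% = 78 / 131 * 100 = 59.5420%


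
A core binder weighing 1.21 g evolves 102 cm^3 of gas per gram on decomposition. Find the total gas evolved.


Formula: V_gas = W_binder * gas_evolution_rate
V = 1.21 g * 102 cm^3/g = 123.4200 cm^3

Final answer: 123.4200 cm^3


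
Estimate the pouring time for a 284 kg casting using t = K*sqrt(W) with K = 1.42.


Formula: t = K * sqrt(W)
sqrt(W) = sqrt(284) = 16.85230
t = 1.42 * 16.85230 = 23.9303 s

23.9303 s


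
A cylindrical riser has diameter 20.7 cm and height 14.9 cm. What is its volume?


Formula: V = pi * (D/2)^2 * H  (cylinder volume)
Radius = D/2 = 20.7/2 = 10.35 cm
V = pi * 10.35^2 * 14.9 = 5014.3754 cm^3

5014.3754 cm^3


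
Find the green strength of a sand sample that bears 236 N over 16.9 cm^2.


Formula: Compressive Strength = Force / Area
Strength = 236 N / 16.9 cm^2 = 13.9645 N/cm^2

13.9645 N/cm^2


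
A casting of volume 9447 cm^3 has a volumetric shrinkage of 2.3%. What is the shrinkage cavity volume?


Formula: V_shrink = V_casting * shrinkage_pct / 100
V_shrink = 9447 cm^3 * 2.3 / 100 = 217.2810 cm^3

Answer: 217.2810 cm^3


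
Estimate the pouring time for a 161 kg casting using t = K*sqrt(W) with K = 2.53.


Formula: t = K * sqrt(W)
sqrt(W) = sqrt(161) = 12.68858
t = 2.53 * 12.68858 = 32.1021 s

32.1021 s


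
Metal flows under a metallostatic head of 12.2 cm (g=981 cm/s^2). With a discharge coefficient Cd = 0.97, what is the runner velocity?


Formula: v = Cd * sqrt(2 * g * h)  (Torricelli with discharge coefficient)
2*g*h = 2 * 981 * 12.2 = 23936.4 cm^2/s^2
sqrt(23936.4) = 154.71393 cm/s
v = 0.97 * 154.71393 = 150.0725 cm/s


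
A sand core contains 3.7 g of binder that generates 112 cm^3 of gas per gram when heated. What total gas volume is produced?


Formula: V_gas = W_binder * gas_evolution_rate
V = 3.7 g * 112 cm^3/g = 414.4000 cm^3

414.4000 cm^3


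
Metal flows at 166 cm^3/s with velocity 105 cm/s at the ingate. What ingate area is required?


Formula: A_ingate = Q / v  (continuity equation)
A = 166 cm^3/s / 105 cm/s = 1.5810 cm^2

1.5810 cm^2


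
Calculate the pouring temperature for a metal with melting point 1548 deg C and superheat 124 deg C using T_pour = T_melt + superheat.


Formula: T_pour = T_melt + Superheat
T_pour = 1548 + 124 = 1672 deg C


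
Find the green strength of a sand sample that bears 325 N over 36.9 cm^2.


Formula: Compressive Strength = Force / Area
Strength = 325 N / 36.9 cm^2 = 8.8076 N/cm^2

8.8076 N/cm^2


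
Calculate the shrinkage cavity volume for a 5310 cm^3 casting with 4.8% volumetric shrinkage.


Formula: V_shrink = V_casting * shrinkage_pct / 100
V_shrink = 5310 cm^3 * 4.8 / 100 = 254.8800 cm^3


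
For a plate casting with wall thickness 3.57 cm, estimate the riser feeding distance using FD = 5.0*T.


Formula: FD = 5.0 * T  (riser feeding-distance rule)
FD = 5.0 * 3.57 cm = 17.8500 cm

Answer: 17.8500 cm


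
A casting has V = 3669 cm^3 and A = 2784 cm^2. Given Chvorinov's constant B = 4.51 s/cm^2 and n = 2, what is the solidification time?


Formula: t_s = B * (V/A)^n  (Chvorinov's rule, n=2)
Modulus M = V/A = 3669/2784 = 1.317888 cm
M^2 = 1.317888^2 = 1.736829 cm^2
t_s = 4.51 * 1.736829 = 7.8331 s

Final answer: 7.8331 s


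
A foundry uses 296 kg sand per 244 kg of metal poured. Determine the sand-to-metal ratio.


Formula: Sand-to-Metal Ratio = W_sand / W_metal
Ratio = 296 kg / 244 kg = 1.2131

1.2131


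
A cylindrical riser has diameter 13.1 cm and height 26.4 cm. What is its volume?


Formula: V = pi * (D/2)^2 * H  (cylinder volume)
Radius = D/2 = 13.1/2 = 6.55 cm
V = pi * 6.55^2 * 26.4 = 3558.2495 cm^3

3558.2495 cm^3


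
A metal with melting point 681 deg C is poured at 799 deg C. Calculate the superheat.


Formula: Superheat = T_pour - T_melt
Superheat = 799 - 681 = 118 deg C

Final answer: 118 deg C


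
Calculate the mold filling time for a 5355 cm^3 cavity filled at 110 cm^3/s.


Formula: t_fill = V_mold / Q_flow
t = 5355 cm^3 / 110 cm^3/s = 48.6818 s

48.6818 s


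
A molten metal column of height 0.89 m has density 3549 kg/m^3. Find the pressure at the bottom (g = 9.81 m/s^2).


Formula: P = rho * g * h
rho * g = 3549 * 9.81 = 34815.69 N/m^3
P = 34815.69 * 0.89 = 30985.9641 Pa

30985.9641 Pa


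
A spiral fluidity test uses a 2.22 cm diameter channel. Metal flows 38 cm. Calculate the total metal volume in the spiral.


Formula: V = pi * (d/2)^2 * L  (cylinder volume)
Radius = 2.22/2 = 1.11 cm
V = pi * 1.11^2 * 38 = 147.0887 cm^3

Final answer: 147.0887 cm^3


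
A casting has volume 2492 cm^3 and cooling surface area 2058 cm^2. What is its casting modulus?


Formula: Casting Modulus M = V / A
M = 2492 cm^3 / 2058 cm^2 = 1.2109 cm

Answer: 1.2109 cm


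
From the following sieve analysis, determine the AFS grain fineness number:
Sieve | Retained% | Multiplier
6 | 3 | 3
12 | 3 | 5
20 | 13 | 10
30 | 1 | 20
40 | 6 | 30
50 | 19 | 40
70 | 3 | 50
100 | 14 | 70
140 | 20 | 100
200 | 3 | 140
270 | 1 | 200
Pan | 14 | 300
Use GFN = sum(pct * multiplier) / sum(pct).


Formula: GFN = sum(pct * multiplier) / sum(pct)
sum(pct * multiplier) = 9064
sum(pct) = 100
GFN = 9064 / 100 = 90.64

Final answer: 90.64


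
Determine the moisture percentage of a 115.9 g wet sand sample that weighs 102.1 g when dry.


Formula: MC = (W_wet - W_dry) / W_wet * 100
Water mass = 115.9 - 102.1 = 13.8 g
MC = 13.8 / 115.9 * 100 = 11.9068%

11.9068%


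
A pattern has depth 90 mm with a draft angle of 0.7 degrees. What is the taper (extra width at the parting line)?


Formula: taper = depth * tan(draft_angle)
tan(0.7 deg) = 0.0122179
taper = 90 mm * 0.0122179 = 1.0996 mm

Answer: 1.0996 mm


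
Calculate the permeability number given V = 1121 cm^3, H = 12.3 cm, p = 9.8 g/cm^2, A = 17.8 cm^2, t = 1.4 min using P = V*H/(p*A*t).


Formula: Permeability Number P = (V * H) / (p * A * t)
Numerator: V * H = 1121 * 12.3 = 13788.3
Denominator: p * A * t = 9.8 * 17.8 * 1.4 = 244.216
P = 13788.3 / 244.216 = 56.4594


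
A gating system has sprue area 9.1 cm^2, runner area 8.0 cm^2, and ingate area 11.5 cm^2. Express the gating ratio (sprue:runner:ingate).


Sprue:Runner:Ingate = 1 : 8.0/9.1 : 11.5/9.1 = 1:0.88:1.26

Final answer: 1:0.88:1.26


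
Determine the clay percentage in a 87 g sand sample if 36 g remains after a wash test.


Formula: Clay% = (W_total - W_washed) / W_total * 100
Clay mass = 87 - 36 = 51 g
Clay% = 51 / 87 * 100 = 58.6207%


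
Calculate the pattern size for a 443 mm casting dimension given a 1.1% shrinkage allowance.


Formula: L_pattern = L_casting * (1 + shrinkage_rate/100)
Shrinkage factor = 1 + 1.1/100 = 1.011
L_pattern = 443 mm * 1.011 = 447.8730 mm


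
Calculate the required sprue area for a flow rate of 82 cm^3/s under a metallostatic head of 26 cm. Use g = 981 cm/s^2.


Formula: v = sqrt(2*g*h), A = Q/v
Velocity: v = sqrt(2 * 981 * 26) = sqrt(51012) = 225.8584 cm/s
Sprue area: A = Q / v = 82 / 225.8584 = 0.3631 cm^2

Final answer: 0.3631 cm^2


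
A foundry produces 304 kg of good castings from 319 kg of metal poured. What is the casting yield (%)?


Formula: Casting Yield = (W_good / W_total) * 100
Yield = (304 kg / 319 kg) * 100 = 95.2978%

95.2978%


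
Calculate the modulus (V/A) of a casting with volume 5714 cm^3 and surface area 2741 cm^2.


Formula: Casting Modulus M = V / A
M = 5714 cm^3 / 2741 cm^2 = 2.0846 cm


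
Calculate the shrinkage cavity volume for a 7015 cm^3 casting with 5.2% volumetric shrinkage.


Formula: V_shrink = V_casting * shrinkage_pct / 100
V_shrink = 7015 cm^3 * 5.2 / 100 = 364.7800 cm^3

Answer: 364.7800 cm^3


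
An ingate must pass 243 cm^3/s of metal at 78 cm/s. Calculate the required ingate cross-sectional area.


Formula: A_ingate = Q / v  (continuity equation)
A = 243 cm^3/s / 78 cm/s = 3.1154 cm^2

Answer: 3.1154 cm^2


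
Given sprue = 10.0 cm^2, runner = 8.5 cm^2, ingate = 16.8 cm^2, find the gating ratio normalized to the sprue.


Sprue:Runner:Ingate = 1 : 8.5/10.0 : 16.8/10.0 = 1:0.85:1.68

1:0.85:1.68


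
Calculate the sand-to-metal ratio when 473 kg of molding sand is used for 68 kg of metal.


Formula: Sand-to-Metal Ratio = W_sand / W_metal
Ratio = 473 kg / 68 kg = 6.9559

Answer: 6.9559


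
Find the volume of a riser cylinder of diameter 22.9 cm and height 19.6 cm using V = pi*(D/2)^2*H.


Formula: V = pi * (D/2)^2 * H  (cylinder volume)
Radius = D/2 = 22.9/2 = 11.45 cm
V = pi * 11.45^2 * 19.6 = 8072.6648 cm^3

8072.6648 cm^3


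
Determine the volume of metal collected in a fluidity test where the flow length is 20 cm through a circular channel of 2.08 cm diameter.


Formula: V = pi * (d/2)^2 * L  (cylinder volume)
Radius = 2.08/2 = 1.04 cm
V = pi * 1.04^2 * 20 = 67.9589 cm^3

Final answer: 67.9589 cm^3


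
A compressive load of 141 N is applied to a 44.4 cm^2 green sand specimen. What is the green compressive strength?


Formula: Compressive Strength = Force / Area
Strength = 141 N / 44.4 cm^2 = 3.1757 N/cm^2

Final answer: 3.1757 N/cm^2


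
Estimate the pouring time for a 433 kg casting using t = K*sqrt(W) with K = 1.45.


Formula: t = K * sqrt(W)
sqrt(W) = sqrt(433) = 20.80865
t = 1.45 * 20.80865 = 30.1725 s

Answer: 30.1725 s


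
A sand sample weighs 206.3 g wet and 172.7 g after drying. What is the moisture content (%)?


Formula: MC = (W_wet - W_dry) / W_wet * 100
Water mass = 206.3 - 172.7 = 33.6 g
MC = 33.6 / 206.3 * 100 = 16.2870%

Answer: 16.2870%


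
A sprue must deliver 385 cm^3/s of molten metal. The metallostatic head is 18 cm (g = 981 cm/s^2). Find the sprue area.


Formula: v = sqrt(2*g*h), A = Q/v
Velocity: v = sqrt(2 * 981 * 18) = sqrt(35316) = 187.9255 cm/s
Sprue area: A = Q / v = 385 / 187.9255 = 2.0487 cm^2

2.0487 cm^2


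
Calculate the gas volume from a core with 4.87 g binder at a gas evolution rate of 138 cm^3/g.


Formula: V_gas = W_binder * gas_evolution_rate
V = 4.87 g * 138 cm^3/g = 672.0600 cm^3

Answer: 672.0600 cm^3


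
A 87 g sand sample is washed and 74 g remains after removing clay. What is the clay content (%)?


Formula: Clay% = (W_total - W_washed) / W_total * 100
Clay mass = 87 - 74 = 13 g
Clay% = 13 / 87 * 100 = 14.9425%

Answer: 14.9425%


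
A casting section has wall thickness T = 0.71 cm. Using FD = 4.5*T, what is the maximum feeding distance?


Formula: FD = 4.5 * T  (riser feeding-distance rule)
FD = 4.5 * 0.71 cm = 3.1950 cm

Answer: 3.1950 cm
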